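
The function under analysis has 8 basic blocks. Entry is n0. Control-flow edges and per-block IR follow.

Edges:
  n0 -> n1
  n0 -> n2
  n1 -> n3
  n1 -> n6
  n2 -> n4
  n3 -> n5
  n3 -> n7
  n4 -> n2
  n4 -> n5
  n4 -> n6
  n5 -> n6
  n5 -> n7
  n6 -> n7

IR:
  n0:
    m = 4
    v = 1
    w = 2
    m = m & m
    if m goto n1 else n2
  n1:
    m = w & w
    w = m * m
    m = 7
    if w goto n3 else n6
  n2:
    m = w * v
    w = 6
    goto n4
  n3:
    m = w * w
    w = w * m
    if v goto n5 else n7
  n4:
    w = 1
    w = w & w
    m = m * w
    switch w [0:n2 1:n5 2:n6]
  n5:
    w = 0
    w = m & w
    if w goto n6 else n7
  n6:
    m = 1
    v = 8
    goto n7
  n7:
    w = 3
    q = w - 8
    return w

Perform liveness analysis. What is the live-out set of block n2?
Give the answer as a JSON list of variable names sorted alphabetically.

Answer: ["m", "v"]

Derivation:
Per-block:
  n0 def {m,v,w} use ∅
  n1 def {m,w} use {w}
  n2 def {m,w} use {v,w}
  n3 def {m,w} use {v,w}
  n4 def {m,w} use {m}
  n5 def {w} use {m}
  n6 def {m,v} use ∅
  n7 def {q,w} use ∅

Live sets:
  n0 li=∅ lo={v,w}
  n1 li={v,w} lo={v,w}
  n2 li={v,w} lo={m,v}
  n3 li={v,w} lo={m}
  n4 li={m,v} lo={m,v,w}
  n5 li={m} lo=∅
  n6 li=∅ lo=∅
  n7 li=∅ lo=∅

live-out(n2) = ["m", "v"]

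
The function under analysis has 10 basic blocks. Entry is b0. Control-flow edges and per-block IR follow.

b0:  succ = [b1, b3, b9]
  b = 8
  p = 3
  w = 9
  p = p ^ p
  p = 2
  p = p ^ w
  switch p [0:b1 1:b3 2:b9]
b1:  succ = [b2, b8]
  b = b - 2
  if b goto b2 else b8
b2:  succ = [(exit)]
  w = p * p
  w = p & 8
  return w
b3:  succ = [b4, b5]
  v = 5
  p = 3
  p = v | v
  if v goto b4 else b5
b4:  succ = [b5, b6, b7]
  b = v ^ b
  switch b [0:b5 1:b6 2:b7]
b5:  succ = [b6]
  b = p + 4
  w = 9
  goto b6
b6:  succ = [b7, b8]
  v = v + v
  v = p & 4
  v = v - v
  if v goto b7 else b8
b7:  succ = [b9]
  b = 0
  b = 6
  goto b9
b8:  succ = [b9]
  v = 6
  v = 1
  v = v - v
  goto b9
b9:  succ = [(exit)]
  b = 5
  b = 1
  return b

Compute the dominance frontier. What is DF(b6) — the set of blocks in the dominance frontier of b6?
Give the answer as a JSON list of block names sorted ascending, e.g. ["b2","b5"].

Answer: ["b7", "b8"]

Analysis:
idom tree: b1←b0 b2←b1 b3←b0 b4←b3 b5←b3 b6←b3 b7←b3 b8←b0 b9←b0
Join-block Dom:
  b5: preds {b3,b4}: {b0,b3} ∩ {b0,b3,b4} = {b0,b3}; idom=b3
  b6: preds {b4,b5}: {b0,b3,b4} ∩ {b0,b3,b5} = {b0,b3}; idom=b3
  b7: preds {b4,b6}: {b0,b3,b4} ∩ {b0,b3,b6} = {b0,b3}; idom=b3
  b8: preds {b1,b6}: {b0,b1} ∩ {b0,b3,b6} = {b0}; idom=b0
  b9: preds {b0,b7,b8}: {b0} ∩ {b0,b3,b7} ∩ {b0,b8} = {b0}; idom=b0

Frontier:
  b5←b3: walk · to b3
  b5←b4: walk b4 to b3
  b6←b4: walk b4 to b3
  b6←b5: walk b5 to b3
  b7←b4: walk b4 to b3
  b7←b6: walk b6 to b3
  b8←b1: walk b1 to b0
  b8←b6: walk b6→b3 to b0
  b9←b0: walk · to b0
  b9←b7: walk b7→b3 to b0
  b9←b8: walk b8 to b0
  b0 → ∅
  b1 → {b8}
  b2 → ∅
  b3 → {b8,b9}
  b4 → {b5,b6,b7}
  b5 → {b6}
  b6 → {b7,b8}
  b7 → {b9}
  b8 → {b9}
  b9 → ∅

DF(b6) = ["b7", "b8"]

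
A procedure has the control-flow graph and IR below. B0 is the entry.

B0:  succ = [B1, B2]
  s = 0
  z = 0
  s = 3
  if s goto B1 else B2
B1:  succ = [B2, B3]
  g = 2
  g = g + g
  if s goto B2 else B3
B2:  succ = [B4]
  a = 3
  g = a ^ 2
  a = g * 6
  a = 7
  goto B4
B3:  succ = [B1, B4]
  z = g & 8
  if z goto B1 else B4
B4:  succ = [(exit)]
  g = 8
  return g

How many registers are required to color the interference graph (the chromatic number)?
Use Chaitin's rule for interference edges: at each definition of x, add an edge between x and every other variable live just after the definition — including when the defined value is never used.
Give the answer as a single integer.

Answer: 2

Analysis:
def/use:
  B0 def {s,z} use ∅
  B1 def {g} use {s}
  B2 def {a,g} use ∅
  B3 def {z} use {g}
  B4 def {g} use ∅

Live sets:
  B0 li=∅ lo={s}
  B1 li={s} lo={g,s}
  B2 li=∅ lo=∅
  B3 li={g,s} lo={s}
  B4 li=∅ lo=∅

Conflict graph:
  a — ∅
  g — {s}
  s — {g,z}
  z — {s}

Colouring:
  clique {g,s} ⇒ need ≥ 2
  assign a→R0 g→R1 s→R0 z→R1 — no edge inside a register ⇒ χ ≤ 2
  χ = 2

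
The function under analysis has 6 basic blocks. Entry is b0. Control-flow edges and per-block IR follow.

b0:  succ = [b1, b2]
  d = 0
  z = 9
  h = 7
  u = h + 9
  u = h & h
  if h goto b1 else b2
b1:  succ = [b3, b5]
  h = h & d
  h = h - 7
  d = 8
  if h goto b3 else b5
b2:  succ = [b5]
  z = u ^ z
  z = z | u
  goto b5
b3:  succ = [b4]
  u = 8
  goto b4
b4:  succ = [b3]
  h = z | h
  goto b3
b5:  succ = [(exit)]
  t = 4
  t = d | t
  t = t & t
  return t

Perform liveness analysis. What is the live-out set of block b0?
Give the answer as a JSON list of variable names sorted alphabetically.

def/use:
  b0: {d,h,u,z} / ∅
  b1: {d,h} / {d,h}
  b2: {z} / {u,z}
  b3: {u} / ∅
  b4: {h} / {h,z}
  b5: {t} / {d}

Liveness:
  b0: in=∅ out={d,h,u,z}
  b1: in={d,h,z} out={d,h,z}
  b2: in={d,u,z} out={d}
  b3: in={h,z} out={h,z}
  b4: in={h,z} out={h,z}
  b5: in={d} out=∅

live-out(b0) = ["d", "h", "u", "z"]

Answer: ["d", "h", "u", "z"]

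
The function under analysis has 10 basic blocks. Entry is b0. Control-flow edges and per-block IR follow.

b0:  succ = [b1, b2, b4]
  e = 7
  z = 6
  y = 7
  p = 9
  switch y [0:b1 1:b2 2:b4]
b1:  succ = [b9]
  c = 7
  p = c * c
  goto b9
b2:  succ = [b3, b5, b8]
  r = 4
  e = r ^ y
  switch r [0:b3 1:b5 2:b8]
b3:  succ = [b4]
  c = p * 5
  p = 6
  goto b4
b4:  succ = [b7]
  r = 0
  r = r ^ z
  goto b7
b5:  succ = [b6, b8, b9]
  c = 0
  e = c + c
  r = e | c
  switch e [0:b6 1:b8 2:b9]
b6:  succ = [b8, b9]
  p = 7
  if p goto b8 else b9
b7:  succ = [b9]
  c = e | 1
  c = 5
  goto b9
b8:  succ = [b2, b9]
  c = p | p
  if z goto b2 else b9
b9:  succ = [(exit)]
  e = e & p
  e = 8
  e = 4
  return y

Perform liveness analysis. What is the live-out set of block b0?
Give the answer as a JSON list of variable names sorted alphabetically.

Answer: ["e", "p", "y", "z"]

Derivation:
Block summaries:
  b0: def={e,p,y,z} ue=∅
  b1: def={c,p} ue=∅
  b2: def={e,r} ue={y}
  b3: def={c,p} ue={p}
  b4: def={r} ue={z}
  b5: def={c,e,r} ue=∅
  b6: def={p} ue=∅
  b7: def={c} ue={e}
  b8: def={c} ue={p,z}
  b9: def={e} ue={e,p,y}

Liveness:
  live b0: ∅→{e,p,y,z}
  live b1: {e,y}→{e,p,y}
  live b2: {p,y,z}→{e,p,y,z}
  live b3: {e,p,y,z}→{e,p,y,z}
  live b4: {e,p,y,z}→{e,p,y}
  live b5: {p,y,z}→{e,p,y,z}
  live b6: {e,y,z}→{e,p,y,z}
  live b7: {e,p,y}→{e,p,y}
  live b8: {e,p,y,z}→{e,p,y,z}
  live b9: {e,p,y}→∅

live-out(b0) = ["e", "p", "y", "z"]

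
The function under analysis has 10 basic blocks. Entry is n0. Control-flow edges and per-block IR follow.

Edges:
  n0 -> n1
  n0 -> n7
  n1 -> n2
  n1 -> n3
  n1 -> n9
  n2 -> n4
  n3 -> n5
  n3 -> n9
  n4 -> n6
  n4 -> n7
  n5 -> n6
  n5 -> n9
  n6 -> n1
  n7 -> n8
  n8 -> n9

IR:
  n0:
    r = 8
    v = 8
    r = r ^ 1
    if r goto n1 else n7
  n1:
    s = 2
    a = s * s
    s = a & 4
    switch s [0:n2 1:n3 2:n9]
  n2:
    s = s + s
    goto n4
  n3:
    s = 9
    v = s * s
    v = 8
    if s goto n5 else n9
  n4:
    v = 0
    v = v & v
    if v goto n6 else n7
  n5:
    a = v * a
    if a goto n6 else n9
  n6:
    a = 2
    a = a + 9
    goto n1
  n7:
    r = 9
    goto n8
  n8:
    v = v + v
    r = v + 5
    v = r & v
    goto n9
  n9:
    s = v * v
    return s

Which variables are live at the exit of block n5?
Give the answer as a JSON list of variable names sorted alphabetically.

Answer: ["v"]

Analysis:
def/use:
  n0: def={r,v} ue=∅
  n1: def={a,s} ue=∅
  n2: def={s} ue={s}
  n3: def={s,v} ue=∅
  n4: def={v} ue=∅
  n5: def={a} ue={a,v}
  n6: def={a} ue=∅
  n7: def={r} ue=∅
  n8: def={r,v} ue={v}
  n9: def={s} ue={v}

Live sets:
  n0: in=∅ out={v}
  n1: in={v} out={a,s,v}
  n2: in={s} out=∅
  n3: in={a} out={a,v}
  n4: in=∅ out={v}
  n5: in={a,v} out={v}
  n6: in={v} out={v}
  n7: in={v} out={v}
  n8: in={v} out={v}
  n9: in={v} out=∅

live-out(n5) = ["v"]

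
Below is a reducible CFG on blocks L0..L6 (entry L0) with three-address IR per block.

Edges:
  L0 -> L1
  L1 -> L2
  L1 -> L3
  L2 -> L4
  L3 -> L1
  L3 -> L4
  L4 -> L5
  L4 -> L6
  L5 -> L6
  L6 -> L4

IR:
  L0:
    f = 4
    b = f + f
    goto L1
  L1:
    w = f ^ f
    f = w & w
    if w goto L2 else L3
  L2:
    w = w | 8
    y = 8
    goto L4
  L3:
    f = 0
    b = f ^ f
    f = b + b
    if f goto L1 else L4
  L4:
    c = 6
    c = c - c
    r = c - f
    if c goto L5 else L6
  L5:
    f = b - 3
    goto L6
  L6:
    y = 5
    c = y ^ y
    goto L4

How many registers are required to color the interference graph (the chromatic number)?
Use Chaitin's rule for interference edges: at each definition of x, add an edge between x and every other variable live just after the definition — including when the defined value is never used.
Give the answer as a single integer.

def/use:
  L0 def {b,f} use ∅
  L1 def {f,w} use {f}
  L2 def {w,y} use {w}
  L3 def {b,f} use ∅
  L4 def {c,r} use {f}
  L5 def {f} use {b}
  L6 def {c,y} use ∅

Liveness:
  L0 li=∅ lo={b,f}
  L1 li={b,f} lo={b,f,w}
  L2 li={b,f,w} lo={b,f}
  L3 li=∅ lo={b,f}
  L4 li={b,f} lo={b,f}
  L5 li={b} lo={b,f}
  L6 li={b,f} lo={b,f}

Conflict graph:
  b: {c,f,r,w,y}
  c: {b,f,r}
  f: {b,c,r,w,y}
  r: {b,c,f}
  w: {b,f}
  y: {b,f}

Chromatic number:
  lower bound: {b,c,f,r} mutually conflict ⇒ χ ≥ 4
  4-colouring: r0={b}  r1={f}  r2={c,w,y}  r3={r}
  χ = 4

Answer: 4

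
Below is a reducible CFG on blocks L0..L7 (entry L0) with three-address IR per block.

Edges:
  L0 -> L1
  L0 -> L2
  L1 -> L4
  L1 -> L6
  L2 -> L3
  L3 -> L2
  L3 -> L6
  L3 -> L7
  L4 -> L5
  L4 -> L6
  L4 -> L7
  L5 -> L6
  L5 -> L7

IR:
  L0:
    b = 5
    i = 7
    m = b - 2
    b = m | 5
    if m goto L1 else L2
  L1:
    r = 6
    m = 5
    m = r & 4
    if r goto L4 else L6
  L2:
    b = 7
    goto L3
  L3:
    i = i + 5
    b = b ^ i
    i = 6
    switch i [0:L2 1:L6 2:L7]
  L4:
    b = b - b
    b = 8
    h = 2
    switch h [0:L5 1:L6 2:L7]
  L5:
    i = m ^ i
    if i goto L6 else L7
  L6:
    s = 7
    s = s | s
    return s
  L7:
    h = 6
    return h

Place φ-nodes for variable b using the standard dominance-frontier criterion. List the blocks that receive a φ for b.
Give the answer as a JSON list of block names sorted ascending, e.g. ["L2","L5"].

idom tree: L1←L0 L2←L0 L3←L2 L4←L1 L5←L4 L6←L0 L7←L0
Dom∩ at merges:
  L2: preds {L0,L3}: {L0} ∩ {L0,L2,L3} = {L0}; idom=L0
  L6: preds {L1,L3,L4,L5}: {L0,L1} ∩ {L0,L2,L3} ∩ {L0,L1,L4} ∩ {L0,L1,L4,L5} = {L0}; idom=L0
  L7: preds {L3,L4,L5}: {L0,L2,L3} ∩ {L0,L1,L4} ∩ {L0,L1,L4,L5} = {L0}; idom=L0

Frontier:
  join L2 pred L0: · stop@L0
  join L2 pred L3: L3→L2 stop@L0
  join L6 pred L1: L1 stop@L0
  join L6 pred L3: L3→L2 stop@L0
  join L6 pred L4: L4→L1 stop@L0
  join L6 pred L5: L5→L4→L1 stop@L0
  join L7 pred L3: L3→L2 stop@L0
  join L7 pred L4: L4→L1 stop@L0
  join L7 pred L5: L5→L4→L1 stop@L0
  L0 → ∅
  L1 → {L6,L7}
  L2 → {L2,L6,L7}
  L3 → {L2,L6,L7}
  L4 → {L6,L7}
  L5 → {L6,L7}
  L6 → ∅
  L7 → ∅

φ for b: defs {L0,L2,L3,L4}
  DF⁺ = {L2,L6,L7}

Answer: ["L2", "L6", "L7"]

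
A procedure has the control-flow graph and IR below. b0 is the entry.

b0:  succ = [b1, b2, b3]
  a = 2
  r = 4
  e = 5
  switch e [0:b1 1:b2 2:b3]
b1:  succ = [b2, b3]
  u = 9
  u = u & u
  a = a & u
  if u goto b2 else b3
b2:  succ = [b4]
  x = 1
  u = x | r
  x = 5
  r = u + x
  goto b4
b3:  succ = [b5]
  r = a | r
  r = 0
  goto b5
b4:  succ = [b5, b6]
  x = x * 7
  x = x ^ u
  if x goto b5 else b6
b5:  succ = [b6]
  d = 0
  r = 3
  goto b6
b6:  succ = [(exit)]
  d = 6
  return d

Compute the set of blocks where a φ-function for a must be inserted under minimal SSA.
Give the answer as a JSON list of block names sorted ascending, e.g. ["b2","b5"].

Answer: ["b2", "b3", "b5", "b6"]

Derivation:
idom tree: b1←b0 b2←b0 b3←b0 b4←b2 b5←b0 b6←b0
Dom∩ at merges:
  b2: preds {b0,b1}: {b0} ∩ {b0,b1} = {b0}; idom=b0
  b3: preds {b0,b1}: {b0} ∩ {b0,b1} = {b0}; idom=b0
  b5: preds {b3,b4}: {b0,b3} ∩ {b0,b2,b4} = {b0}; idom=b0
  b6: preds {b4,b5}: {b0,b2,b4} ∩ {b0,b5} = {b0}; idom=b0

DF derivation:
  join b2 pred b0: · stop@b0
  join b2 pred b1: b1 stop@b0
  join b3 pred b0: · stop@b0
  join b3 pred b1: b1 stop@b0
  join b5 pred b3: b3 stop@b0
  join b5 pred b4: b4→b2 stop@b0
  join b6 pred b4: b4→b2 stop@b0
  join b6 pred b5: b5 stop@b0
  b0 → ∅
  b1 → {b2,b3}
  b2 → {b5,b6}
  b3 → {b5}
  b4 → {b5,b6}
  b5 → {b6}
  b6 → ∅

φ for a: defs {b0,b1}
  DF⁺ = {b2,b3,b5,b6}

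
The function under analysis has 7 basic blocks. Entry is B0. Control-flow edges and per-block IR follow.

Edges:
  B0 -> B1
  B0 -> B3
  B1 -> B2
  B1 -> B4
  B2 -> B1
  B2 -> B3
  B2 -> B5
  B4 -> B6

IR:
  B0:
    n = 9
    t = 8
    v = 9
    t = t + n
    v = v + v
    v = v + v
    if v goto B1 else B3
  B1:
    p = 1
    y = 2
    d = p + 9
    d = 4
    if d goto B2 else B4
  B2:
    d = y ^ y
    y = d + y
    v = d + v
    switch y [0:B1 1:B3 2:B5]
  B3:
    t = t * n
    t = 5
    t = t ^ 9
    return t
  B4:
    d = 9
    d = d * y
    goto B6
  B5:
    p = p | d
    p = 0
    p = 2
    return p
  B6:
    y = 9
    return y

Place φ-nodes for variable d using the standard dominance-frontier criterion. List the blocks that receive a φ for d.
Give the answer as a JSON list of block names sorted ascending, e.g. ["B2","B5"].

Answer: ["B1", "B3"]

Analysis:
idom tree: B1←B0 B2←B1 B3←B0 B4←B1 B5←B2 B6←B4
Dom at joins:
  B1: preds {B0,B2}: {B0} ∩ {B0,B1,B2} = {B0}; idom=B0
  B3: preds {B0,B2}: {B0} ∩ {B0,B1,B2} = {B0}; idom=B0

DF derivation:
  B1←B0: walk · to B0
  B1←B2: walk B2→B1 to B0
  B3←B0: walk · to B0
  B3←B2: walk B2→B1 to B0
  B0 → ∅
  B1 → {B1,B3}
  B2 → {B1,B3}
  B3 → ∅
  B4 → ∅
  B5 → ∅
  B6 → ∅

φ for d: defs {B1,B2,B4}
  DF⁺ = {B1,B3}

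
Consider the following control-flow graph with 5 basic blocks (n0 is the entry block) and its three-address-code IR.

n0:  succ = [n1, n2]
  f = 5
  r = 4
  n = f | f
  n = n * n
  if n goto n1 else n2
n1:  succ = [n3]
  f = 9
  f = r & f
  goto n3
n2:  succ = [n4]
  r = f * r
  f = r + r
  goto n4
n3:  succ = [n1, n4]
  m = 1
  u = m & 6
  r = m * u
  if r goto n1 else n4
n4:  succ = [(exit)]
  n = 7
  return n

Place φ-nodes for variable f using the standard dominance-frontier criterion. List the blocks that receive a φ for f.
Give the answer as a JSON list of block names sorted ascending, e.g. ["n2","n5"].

idom tree: n1←n0 n2←n0 n3←n1 n4←n0
Dom∩ at merges:
  n1: preds {n0,n3}: {n0} ∩ {n0,n1,n3} = {n0}; idom=n0
  n4: preds {n2,n3}: {n0,n2} ∩ {n0,n1,n3} = {n0}; idom=n0

DF walk-up:
  join n1 pred n0: · stop@n0
  join n1 pred n3: n3→n1 stop@n0
  join n4 pred n2: n2 stop@n0
  join n4 pred n3: n3→n1 stop@n0
  n0 → ∅
  n1 → {n1,n4}
  n2 → {n4}
  n3 → {n1,n4}
  n4 → ∅

φ for f: defs {n0,n1,n2}
  DF⁺ = {n1,n4}

Answer: ["n1", "n4"]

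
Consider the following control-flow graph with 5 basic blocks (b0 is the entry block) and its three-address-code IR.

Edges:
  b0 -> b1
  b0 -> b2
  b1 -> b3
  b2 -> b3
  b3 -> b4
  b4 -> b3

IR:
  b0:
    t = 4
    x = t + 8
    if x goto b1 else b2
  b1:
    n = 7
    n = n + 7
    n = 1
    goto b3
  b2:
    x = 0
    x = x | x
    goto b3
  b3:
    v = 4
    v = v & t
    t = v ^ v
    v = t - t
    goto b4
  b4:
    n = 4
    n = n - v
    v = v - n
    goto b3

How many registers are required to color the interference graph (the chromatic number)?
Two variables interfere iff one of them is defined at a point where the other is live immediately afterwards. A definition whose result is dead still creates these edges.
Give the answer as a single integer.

Answer: 3

Working:
Block summaries:
  b0: {t,x} / ∅
  b1: {n} / ∅
  b2: {x} / ∅
  b3: {t,v} / {t}
  b4: {n,v} / {v}

Backward fixpoint:
  b0 li=∅ lo={t}
  b1 li={t} lo={t}
  b2 li={t} lo={t}
  b3 li={t} lo={t,v}
  b4 li={t,v} lo={t}

Conflict graph:
  n — {t,v}
  t — {n,v,x}
  v — {n,t}
  x — {t}

Chromatic number:
  clique {n,t,v} ⇒ need ≥ 3
  assign n→r1 t→r0 v→r2 x→r1 — no edge inside a register ⇒ χ ≤ 3
  χ = 3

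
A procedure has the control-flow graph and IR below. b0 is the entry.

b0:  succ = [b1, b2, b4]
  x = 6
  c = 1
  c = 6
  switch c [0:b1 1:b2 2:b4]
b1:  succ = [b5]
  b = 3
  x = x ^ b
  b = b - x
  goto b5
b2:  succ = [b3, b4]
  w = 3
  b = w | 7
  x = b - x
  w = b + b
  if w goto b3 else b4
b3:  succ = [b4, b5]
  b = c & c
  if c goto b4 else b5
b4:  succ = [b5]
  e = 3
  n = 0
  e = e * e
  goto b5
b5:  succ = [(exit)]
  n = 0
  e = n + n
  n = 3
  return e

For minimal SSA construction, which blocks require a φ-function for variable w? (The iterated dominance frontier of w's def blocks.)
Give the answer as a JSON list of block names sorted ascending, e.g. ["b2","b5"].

idom tree: b1←b0 b2←b0 b3←b2 b4←b0 b5←b0
Dom∩ at merges:
  b4: preds {b0,b2,b3}: {b0} ∩ {b0,b2} ∩ {b0,b2,b3} = {b0}; idom=b0
  b5: preds {b1,b3,b4}: {b0,b1} ∩ {b0,b2,b3} ∩ {b0,b4} = {b0}; idom=b0

DF walk-up:
  join b4 pred b0: · stop@b0
  join b4 pred b2: b2 stop@b0
  join b4 pred b3: b3→b2 stop@b0
  join b5 pred b1: b1 stop@b0
  join b5 pred b3: b3→b2 stop@b0
  join b5 pred b4: b4 stop@b0
  DF(b0)=∅
  DF(b1)={b5}
  DF(b2)={b4,b5}
  DF(b3)={b4,b5}
  DF(b4)={b5}
  DF(b5)=∅

φ for w: defs {b2}
  DF⁺ = {b4,b5}

Answer: ["b4", "b5"]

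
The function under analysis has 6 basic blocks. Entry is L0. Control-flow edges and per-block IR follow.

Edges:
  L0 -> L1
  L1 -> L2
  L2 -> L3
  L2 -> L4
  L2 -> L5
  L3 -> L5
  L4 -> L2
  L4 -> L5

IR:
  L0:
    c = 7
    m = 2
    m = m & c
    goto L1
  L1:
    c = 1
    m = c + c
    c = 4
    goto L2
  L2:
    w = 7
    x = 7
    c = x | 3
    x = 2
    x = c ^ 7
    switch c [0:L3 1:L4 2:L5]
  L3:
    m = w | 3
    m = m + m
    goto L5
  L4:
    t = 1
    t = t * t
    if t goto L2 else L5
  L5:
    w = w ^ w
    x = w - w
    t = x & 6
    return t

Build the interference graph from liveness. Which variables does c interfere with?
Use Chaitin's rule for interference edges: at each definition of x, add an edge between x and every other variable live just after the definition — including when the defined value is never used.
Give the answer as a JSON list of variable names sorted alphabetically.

Answer: ["m", "w", "x"]

Derivation:
def/use:
  L0: def={c,m} ue=∅
  L1: def={c,m} ue=∅
  L2: def={c,w,x} ue=∅
  L3: def={m} ue={w}
  L4: def={t} ue=∅
  L5: def={t,w,x} ue={w}

Live sets:
  L0 li=∅ lo=∅
  L1 li=∅ lo=∅
  L2 li=∅ lo={w}
  L3 li={w} lo={w}
  L4 li={w} lo={w}
  L5 li={w} lo=∅

Interference:
  c↔{m,w,x}
  m↔{c,w}
  t↔{w}
  w↔{c,m,t,x}
  x↔{c,w}

N(c) = ["m", "w", "x"]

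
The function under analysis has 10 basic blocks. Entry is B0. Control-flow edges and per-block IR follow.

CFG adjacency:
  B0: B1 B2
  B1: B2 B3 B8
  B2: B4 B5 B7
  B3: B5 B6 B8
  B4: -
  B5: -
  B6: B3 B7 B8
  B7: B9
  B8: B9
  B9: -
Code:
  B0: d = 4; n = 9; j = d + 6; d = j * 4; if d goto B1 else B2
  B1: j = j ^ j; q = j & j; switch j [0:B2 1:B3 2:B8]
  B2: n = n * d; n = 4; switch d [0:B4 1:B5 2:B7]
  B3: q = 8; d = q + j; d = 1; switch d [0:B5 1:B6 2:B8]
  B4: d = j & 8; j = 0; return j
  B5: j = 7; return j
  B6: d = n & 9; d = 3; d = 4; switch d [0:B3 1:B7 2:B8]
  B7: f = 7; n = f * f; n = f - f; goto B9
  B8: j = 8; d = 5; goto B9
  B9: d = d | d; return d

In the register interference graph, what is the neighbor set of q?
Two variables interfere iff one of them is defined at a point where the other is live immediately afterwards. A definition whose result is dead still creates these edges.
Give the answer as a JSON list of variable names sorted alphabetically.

Answer: ["d", "j", "n"]

Analysis:
Per-block:
  B0: def={d,j,n} ue=∅
  B1: def={j,q} ue={j}
  B2: def={n} ue={d,n}
  B3: def={d,q} ue={j}
  B4: def={d,j} ue={j}
  B5: def={j} ue=∅
  B6: def={d} ue={n}
  B7: def={f,n} ue=∅
  B8: def={d,j} ue=∅
  B9: def={d} ue={d}

Backward fixpoint:
  live B0: ∅→{d,j,n}
  live B1: {d,j,n}→{d,j,n}
  live B2: {d,j,n}→{d,j}
  live B3: {j,n}→{j,n}
  live B4: {j}→∅
  live B5: ∅→∅
  live B6: {j,n}→{d,j,n}
  live B7: {d}→{d}
  live B8: ∅→{d}
  live B9: {d}→∅

Interference:
  d — {f,j,n,q}
  f — {d,n}
  j — {d,n,q}
  n — {d,f,j,q}
  q — {d,j,n}

N(q) = ["d", "j", "n"]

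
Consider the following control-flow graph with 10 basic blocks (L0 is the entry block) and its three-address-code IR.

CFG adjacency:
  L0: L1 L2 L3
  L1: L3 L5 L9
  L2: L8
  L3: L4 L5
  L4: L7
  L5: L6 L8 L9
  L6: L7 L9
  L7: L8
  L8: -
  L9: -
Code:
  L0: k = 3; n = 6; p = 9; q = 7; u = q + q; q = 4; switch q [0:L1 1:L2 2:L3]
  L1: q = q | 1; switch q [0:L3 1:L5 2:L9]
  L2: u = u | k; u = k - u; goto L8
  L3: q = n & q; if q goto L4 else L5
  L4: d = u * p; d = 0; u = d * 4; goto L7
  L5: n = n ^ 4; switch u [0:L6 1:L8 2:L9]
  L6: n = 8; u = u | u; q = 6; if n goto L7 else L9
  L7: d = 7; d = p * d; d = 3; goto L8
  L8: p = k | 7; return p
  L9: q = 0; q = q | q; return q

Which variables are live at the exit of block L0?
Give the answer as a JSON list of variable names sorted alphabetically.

Answer: ["k", "n", "p", "q", "u"]

Working:
def/use:
  L0: {k,n,p,q,u} / ∅
  L1: {q} / {q}
  L2: {u} / {k,u}
  L3: {q} / {n,q}
  L4: {d,u} / {p,u}
  L5: {n} / {n,u}
  L6: {n,q,u} / {u}
  L7: {d} / {p}
  L8: {p} / {k}
  L9: {q} / ∅

Liveness:
  L0 li=∅ lo={k,n,p,q,u}
  L1 li={k,n,p,q,u} lo={k,n,p,q,u}
  L2 li={k,u} lo={k}
  L3 li={k,n,p,q,u} lo={k,n,p,u}
  L4 li={k,p,u} lo={k,p}
  L5 li={k,n,p,u} lo={k,p,u}
  L6 li={k,p,u} lo={k,p}
  L7 li={k,p} lo={k}
  L8 li={k} lo=∅
  L9 li=∅ lo=∅

live-out(L0) = ["k", "n", "p", "q", "u"]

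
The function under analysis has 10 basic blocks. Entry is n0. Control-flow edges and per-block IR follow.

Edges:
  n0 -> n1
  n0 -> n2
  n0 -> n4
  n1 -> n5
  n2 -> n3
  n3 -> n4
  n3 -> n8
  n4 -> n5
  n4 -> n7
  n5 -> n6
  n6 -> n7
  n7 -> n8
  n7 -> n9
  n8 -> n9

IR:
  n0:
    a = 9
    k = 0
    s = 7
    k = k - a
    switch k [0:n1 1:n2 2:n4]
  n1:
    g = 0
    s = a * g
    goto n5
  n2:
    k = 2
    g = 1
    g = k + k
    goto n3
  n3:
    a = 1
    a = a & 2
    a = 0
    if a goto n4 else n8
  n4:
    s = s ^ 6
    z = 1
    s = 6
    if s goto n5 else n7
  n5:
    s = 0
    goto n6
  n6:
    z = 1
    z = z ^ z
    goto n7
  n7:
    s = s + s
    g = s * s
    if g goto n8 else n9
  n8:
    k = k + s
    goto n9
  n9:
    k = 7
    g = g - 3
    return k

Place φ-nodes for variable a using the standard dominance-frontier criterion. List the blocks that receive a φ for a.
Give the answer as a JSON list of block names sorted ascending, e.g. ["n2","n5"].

idom tree: n1←n0 n2←n0 n3←n2 n4←n0 n5←n0 n6←n5 n7←n0 n8←n0 n9←n0
Join-block Dom:
  n4: preds {n0,n3}: {n0} ∩ {n0,n2,n3} = {n0}; idom=n0
  n5: preds {n1,n4}: {n0,n1} ∩ {n0,n4} = {n0}; idom=n0
  n7: preds {n4,n6}: {n0,n4} ∩ {n0,n5,n6} = {n0}; idom=n0
  n8: preds {n3,n7}: {n0,n2,n3} ∩ {n0,n7} = {n0}; idom=n0
  n9: preds {n7,n8}: {n0,n7} ∩ {n0,n8} = {n0}; idom=n0

DF walk-up:
  join n4 pred n0: · stop@n0
  join n4 pred n3: n3→n2 stop@n0
  join n5 pred n1: n1 stop@n0
  join n5 pred n4: n4 stop@n0
  join n7 pred n4: n4 stop@n0
  join n7 pred n6: n6→n5 stop@n0
  join n8 pred n3: n3→n2 stop@n0
  join n8 pred n7: n7 stop@n0
  join n9 pred n7: n7 stop@n0
  join n9 pred n8: n8 stop@n0
  n0: DF=∅
  n1: DF={n5}
  n2: DF={n4,n8}
  n3: DF={n4,n8}
  n4: DF={n5,n7}
  n5: DF={n7}
  n6: DF={n7}
  n7: DF={n8,n9}
  n8: DF={n9}
  n9: DF=∅

φ for a: defs {n0,n3}
  DF⁺ = {n4,n5,n7,n8,n9}

Answer: ["n4", "n5", "n7", "n8", "n9"]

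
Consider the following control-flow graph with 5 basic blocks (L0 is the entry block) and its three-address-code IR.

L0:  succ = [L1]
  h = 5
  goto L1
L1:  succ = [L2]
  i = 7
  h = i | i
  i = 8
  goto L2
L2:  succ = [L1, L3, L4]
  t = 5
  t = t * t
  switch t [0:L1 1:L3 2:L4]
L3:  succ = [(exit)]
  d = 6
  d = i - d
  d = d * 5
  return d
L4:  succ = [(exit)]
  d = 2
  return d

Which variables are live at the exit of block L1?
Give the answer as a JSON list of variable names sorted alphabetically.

Answer: ["i"]

Working:
Per-block:
  L0: {h} / ∅
  L1: {h,i} / ∅
  L2: {t} / ∅
  L3: {d} / {i}
  L4: {d} / ∅

Live sets:
  live L0: ∅→∅
  live L1: ∅→{i}
  live L2: {i}→{i}
  live L3: {i}→∅
  live L4: ∅→∅

live-out(L1) = ["i"]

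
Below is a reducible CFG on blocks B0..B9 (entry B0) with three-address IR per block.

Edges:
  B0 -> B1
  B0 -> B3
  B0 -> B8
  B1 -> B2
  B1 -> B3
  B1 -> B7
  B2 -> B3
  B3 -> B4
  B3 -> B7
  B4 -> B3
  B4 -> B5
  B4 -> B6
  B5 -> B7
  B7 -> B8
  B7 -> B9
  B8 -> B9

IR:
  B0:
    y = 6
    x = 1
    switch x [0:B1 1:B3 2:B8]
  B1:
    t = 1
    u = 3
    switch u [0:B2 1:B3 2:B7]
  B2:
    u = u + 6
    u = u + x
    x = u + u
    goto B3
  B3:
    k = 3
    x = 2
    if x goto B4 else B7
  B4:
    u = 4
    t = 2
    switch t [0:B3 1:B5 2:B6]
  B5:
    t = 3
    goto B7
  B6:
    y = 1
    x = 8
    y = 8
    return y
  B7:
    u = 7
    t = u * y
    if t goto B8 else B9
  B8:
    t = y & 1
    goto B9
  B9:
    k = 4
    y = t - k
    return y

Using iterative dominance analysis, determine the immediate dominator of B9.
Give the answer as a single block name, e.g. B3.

Answer: B0

Derivation:
idom tree: B1←B0 B2←B1 B3←B0 B4←B3 B5←B4 B6←B4 B7←B0 B8←B0 B9←B0
Dom∩ at merges:
  B3: preds {B0,B1,B2,B4}: {B0} ∩ {B0,B1} ∩ {B0,B1,B2} ∩ {B0,B3,B4} = {B0}; idom=B0
  B7: preds {B1,B3,B5}: {B0,B1} ∩ {B0,B3} ∩ {B0,B3,B4,B5} = {B0}; idom=B0
  B8: preds {B0,B7}: {B0} ∩ {B0,B7} = {B0}; idom=B0
  B9: preds {B7,B8}: {B0,B7} ∩ {B0,B8} = {B0}; idom=B0

idom(B9) = B0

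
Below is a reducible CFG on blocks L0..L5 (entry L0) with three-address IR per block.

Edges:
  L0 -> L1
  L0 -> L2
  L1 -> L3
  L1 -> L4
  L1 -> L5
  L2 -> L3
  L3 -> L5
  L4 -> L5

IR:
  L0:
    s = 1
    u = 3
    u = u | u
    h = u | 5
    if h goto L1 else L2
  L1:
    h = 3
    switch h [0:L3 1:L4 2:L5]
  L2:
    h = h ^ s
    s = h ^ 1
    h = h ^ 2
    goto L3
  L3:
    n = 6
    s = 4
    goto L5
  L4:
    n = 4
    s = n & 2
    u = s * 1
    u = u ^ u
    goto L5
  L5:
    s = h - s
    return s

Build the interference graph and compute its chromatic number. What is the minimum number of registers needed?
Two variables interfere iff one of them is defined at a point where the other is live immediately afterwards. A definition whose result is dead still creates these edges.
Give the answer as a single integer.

Answer: 3

Analysis:
Per-block:
  L0: {h,s,u} / ∅
  L1: {h} / ∅
  L2: {h,s} / {h,s}
  L3: {n,s} / ∅
  L4: {n,s,u} / ∅
  L5: {s} / {h,s}

Liveness:
  live L0: ∅→{h,s}
  live L1: {s}→{h,s}
  live L2: {h,s}→{h}
  live L3: {h}→{h,s}
  live L4: {h}→{h,s}
  live L5: {h,s}→∅

Interference:
  h — {n,s,u}
  n — {h}
  s — {h,u}
  u — {h,s}

Colouring:
  lower bound: {h,s,u} mutually conflict ⇒ χ ≥ 3
  assign h→R0 n→R1 s→R1 u→R2 — no edge inside a register ⇒ χ ≤ 3
  χ = 3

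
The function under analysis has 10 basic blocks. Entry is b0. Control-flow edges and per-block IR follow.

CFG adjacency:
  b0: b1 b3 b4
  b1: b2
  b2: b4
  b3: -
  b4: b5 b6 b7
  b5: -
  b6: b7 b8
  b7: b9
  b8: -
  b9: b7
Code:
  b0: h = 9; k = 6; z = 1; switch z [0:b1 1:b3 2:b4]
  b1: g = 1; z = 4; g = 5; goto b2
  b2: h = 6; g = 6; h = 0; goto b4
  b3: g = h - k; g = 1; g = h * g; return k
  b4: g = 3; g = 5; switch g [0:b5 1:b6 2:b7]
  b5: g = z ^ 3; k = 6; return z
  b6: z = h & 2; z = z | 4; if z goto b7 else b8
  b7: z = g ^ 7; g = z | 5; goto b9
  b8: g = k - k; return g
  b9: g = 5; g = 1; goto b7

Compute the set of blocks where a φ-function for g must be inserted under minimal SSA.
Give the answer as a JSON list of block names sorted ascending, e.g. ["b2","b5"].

idom tree: b1←b0 b2←b1 b3←b0 b4←b0 b5←b4 b6←b4 b7←b4 b8←b6 b9←b7
Dom at joins:
  b4: preds {b0,b2}: {b0} ∩ {b0,b1,b2} = {b0}; idom=b0
  b7: preds {b4,b6,b9}: {b0,b4} ∩ {b0,b4,b6} ∩ {b0,b4,b7,b9} = {b0,b4}; idom=b4

DF walk-up:
  join b4 pred b0: · stop@b0
  join b4 pred b2: b2→b1 stop@b0
  join b7 pred b4: · stop@b4
  join b7 pred b6: b6 stop@b4
  join b7 pred b9: b9→b7 stop@b4
  b0: DF=∅
  b1: DF={b4}
  b2: DF={b4}
  b3: DF=∅
  b4: DF=∅
  b5: DF=∅
  b6: DF={b7}
  b7: DF={b7}
  b8: DF=∅
  b9: DF={b7}

φ for g: defs {b1,b2,b3,b4,b5,b7,b8,b9}
  DF⁺ = {b4,b7}

Answer: ["b4", "b7"]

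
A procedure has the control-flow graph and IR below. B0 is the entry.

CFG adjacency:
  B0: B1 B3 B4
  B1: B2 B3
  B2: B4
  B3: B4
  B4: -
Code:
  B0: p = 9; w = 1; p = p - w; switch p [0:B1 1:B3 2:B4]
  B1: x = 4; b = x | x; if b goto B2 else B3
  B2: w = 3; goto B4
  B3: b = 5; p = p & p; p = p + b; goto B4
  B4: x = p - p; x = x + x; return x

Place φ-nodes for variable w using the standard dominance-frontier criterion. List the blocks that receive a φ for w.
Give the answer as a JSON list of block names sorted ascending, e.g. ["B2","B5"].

idom tree: B1←B0 B2←B1 B3←B0 B4←B0
Join-block Dom:
  B3: preds {B0,B1}: {B0} ∩ {B0,B1} = {B0}; idom=B0
  B4: preds {B0,B2,B3}: {B0} ∩ {B0,B1,B2} ∩ {B0,B3} = {B0}; idom=B0

DF walk-up:
  join B3 pred B0: · stop@B0
  join B3 pred B1: B1 stop@B0
  join B4 pred B0: · stop@B0
  join B4 pred B2: B2→B1 stop@B0
  join B4 pred B3: B3 stop@B0
  DF(B0)=∅
  DF(B1)={B3,B4}
  DF(B2)={B4}
  DF(B3)={B4}
  DF(B4)=∅

φ for w: defs {B0,B2}
  DF⁺ = {B4}

Answer: ["B4"]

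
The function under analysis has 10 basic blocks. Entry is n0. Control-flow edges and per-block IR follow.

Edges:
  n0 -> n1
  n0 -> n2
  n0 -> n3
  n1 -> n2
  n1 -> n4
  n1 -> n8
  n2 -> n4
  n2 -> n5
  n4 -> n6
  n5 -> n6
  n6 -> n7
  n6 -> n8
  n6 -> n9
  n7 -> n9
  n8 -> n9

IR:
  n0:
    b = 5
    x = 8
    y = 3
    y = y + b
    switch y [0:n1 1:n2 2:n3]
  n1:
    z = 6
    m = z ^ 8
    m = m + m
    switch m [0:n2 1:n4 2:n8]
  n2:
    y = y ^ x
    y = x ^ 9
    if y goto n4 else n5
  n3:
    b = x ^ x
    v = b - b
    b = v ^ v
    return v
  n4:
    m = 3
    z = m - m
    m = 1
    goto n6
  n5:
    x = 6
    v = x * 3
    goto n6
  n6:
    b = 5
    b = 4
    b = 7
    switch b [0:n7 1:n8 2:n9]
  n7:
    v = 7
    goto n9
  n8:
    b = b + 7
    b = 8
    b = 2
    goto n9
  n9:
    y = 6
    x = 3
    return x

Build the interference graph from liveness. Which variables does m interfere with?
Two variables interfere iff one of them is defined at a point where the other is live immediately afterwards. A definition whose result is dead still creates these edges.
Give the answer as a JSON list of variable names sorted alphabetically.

Answer: ["b", "x", "y"]

Analysis:
def/use:
  n0: {b,x,y} / ∅
  n1: {m,z} / ∅
  n2: {y} / {x,y}
  n3: {b,v} / {x}
  n4: {m,z} / ∅
  n5: {v,x} / ∅
  n6: {b} / ∅
  n7: {v} / ∅
  n8: {b} / {b}
  n9: {x,y} / ∅

Backward fixpoint:
  n0: in=∅ out={b,x,y}
  n1: in={b,x,y} out={b,x,y}
  n2: in={x,y} out=∅
  n3: in={x} out=∅
  n4: in=∅ out=∅
  n5: in=∅ out=∅
  n6: in=∅ out={b}
  n7: in=∅ out=∅
  n8: in={b} out=∅
  n9: in=∅ out=∅

Interfere edges:
  b: {m,v,x,y,z}
  m: {b,x,y}
  v: {b}
  x: {b,m,y,z}
  y: {b,m,x,z}
  z: {b,x,y}

N(m) = ["b", "x", "y"]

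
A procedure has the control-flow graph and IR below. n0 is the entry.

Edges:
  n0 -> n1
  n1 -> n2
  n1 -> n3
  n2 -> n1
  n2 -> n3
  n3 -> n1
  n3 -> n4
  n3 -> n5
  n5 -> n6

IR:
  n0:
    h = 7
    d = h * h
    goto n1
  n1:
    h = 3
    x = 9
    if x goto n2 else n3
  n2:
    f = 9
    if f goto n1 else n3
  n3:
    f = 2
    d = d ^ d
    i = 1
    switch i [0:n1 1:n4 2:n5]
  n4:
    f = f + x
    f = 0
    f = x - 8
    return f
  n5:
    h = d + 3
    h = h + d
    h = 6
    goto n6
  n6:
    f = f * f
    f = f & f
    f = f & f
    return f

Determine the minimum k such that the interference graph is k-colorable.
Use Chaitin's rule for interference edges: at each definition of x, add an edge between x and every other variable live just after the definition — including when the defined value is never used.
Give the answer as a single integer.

Answer: 4

Derivation:
Per-block:
  n0: def={d,h} ue=∅
  n1: def={h,x} ue=∅
  n2: def={f} ue=∅
  n3: def={d,f,i} ue={d}
  n4: def={f} ue={f,x}
  n5: def={h} ue={d}
  n6: def={f} ue={f}

Live sets:
  n0: in=∅ out={d}
  n1: in={d} out={d,x}
  n2: in={d,x} out={d,x}
  n3: in={d,x} out={d,f,x}
  n4: in={f,x} out=∅
  n5: in={d,f} out={f}
  n6: in={f} out=∅

Interference:
  d↔{f,h,i,x}
  f↔{d,h,i,x}
  h↔{d,f}
  i↔{d,f,x}
  x↔{d,f,i}

Chromatic number:
  {d,f,i,x} pairwise interfere (4-clique) ⇒ χ ≥ 4
  assign d→R0 f→R1 h→R2 i→R2 x→R3 — no edge inside a register ⇒ χ ≤ 4
  χ = 4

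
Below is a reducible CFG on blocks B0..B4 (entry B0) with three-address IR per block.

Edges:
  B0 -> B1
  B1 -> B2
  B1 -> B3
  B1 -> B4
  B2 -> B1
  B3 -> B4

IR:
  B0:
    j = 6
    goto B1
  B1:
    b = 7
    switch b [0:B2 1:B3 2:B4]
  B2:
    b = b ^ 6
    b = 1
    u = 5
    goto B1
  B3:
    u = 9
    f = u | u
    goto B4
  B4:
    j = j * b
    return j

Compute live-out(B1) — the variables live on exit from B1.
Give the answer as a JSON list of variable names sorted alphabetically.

Block summaries:
  B0 def {j} use ∅
  B1 def {b} use ∅
  B2 def {b,u} use {b}
  B3 def {f,u} use ∅
  B4 def {j} use {b,j}

Live sets:
  B0: in=∅ out={j}
  B1: in={j} out={b,j}
  B2: in={b,j} out={j}
  B3: in={b,j} out={b,j}
  B4: in={b,j} out=∅

live-out(B1) = ["b", "j"]

Answer: ["b", "j"]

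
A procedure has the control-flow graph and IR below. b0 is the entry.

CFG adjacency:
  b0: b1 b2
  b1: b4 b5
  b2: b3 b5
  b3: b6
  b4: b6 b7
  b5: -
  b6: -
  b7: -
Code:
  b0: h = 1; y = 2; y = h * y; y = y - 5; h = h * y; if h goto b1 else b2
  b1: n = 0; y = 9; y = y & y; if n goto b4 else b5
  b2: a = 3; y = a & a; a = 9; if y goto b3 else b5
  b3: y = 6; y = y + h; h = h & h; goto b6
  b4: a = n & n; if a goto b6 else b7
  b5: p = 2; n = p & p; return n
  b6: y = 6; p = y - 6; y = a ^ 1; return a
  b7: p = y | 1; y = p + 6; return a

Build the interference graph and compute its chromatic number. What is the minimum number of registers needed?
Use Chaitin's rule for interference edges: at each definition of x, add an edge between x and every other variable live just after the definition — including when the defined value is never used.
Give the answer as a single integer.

Answer: 3

Derivation:
Per-block:
  b0 def {h,y} use ∅
  b1 def {n,y} use ∅
  b2 def {a,y} use ∅
  b3 def {h,y} use {h}
  b4 def {a} use {n}
  b5 def {n,p} use ∅
  b6 def {p,y} use {a}
  b7 def {p,y} use {a,y}

Live sets:
  b0: in=∅ out={h}
  b1: in=∅ out={n,y}
  b2: in={h} out={a,h}
  b3: in={a,h} out={a}
  b4: in={n,y} out={a,y}
  b5: in=∅ out=∅
  b6: in={a} out=∅
  b7: in={a,y} out=∅

Interference:
  a↔{h,p,y}
  h↔{a,y}
  n↔{y}
  p↔{a}
  y↔{a,h,n}

Chromatic number:
  lower bound: {a,h,y} mutually conflict ⇒ χ ≥ 3
  3-colouring: c0={a,n}  c1={p,y}  c2={h}
  χ = 3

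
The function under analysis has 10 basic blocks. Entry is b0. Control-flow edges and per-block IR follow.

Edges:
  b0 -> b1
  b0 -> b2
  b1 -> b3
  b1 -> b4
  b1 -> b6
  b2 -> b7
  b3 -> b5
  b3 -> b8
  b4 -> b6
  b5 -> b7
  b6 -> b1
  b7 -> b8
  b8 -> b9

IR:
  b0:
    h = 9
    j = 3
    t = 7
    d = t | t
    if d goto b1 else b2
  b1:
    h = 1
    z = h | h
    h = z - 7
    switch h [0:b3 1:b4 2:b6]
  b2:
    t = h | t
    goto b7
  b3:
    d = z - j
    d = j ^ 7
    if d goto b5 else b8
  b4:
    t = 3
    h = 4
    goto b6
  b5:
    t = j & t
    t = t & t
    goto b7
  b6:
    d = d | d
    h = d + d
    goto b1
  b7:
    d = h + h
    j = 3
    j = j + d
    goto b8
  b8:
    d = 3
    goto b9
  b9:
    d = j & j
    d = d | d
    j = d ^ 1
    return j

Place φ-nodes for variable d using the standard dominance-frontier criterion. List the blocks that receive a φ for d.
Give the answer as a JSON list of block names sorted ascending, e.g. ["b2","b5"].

idom tree: b1←b0 b2←b0 b3←b1 b4←b1 b5←b3 b6←b1 b7←b0 b8←b0 b9←b8
Dom∩ at merges:
  b1: preds {b0,b6}: {b0} ∩ {b0,b1,b6} = {b0}; idom=b0
  b6: preds {b1,b4}: {b0,b1} ∩ {b0,b1,b4} = {b0,b1}; idom=b1
  b7: preds {b2,b5}: {b0,b2} ∩ {b0,b1,b3,b5} = {b0}; idom=b0
  b8: preds {b3,b7}: {b0,b1,b3} ∩ {b0,b7} = {b0}; idom=b0

DF walk-up:
  join b1 pred b0: · stop@b0
  join b1 pred b6: b6→b1 stop@b0
  join b6 pred b1: · stop@b1
  join b6 pred b4: b4 stop@b1
  join b7 pred b2: b2 stop@b0
  join b7 pred b5: b5→b3→b1 stop@b0
  join b8 pred b3: b3→b1 stop@b0
  join b8 pred b7: b7 stop@b0
  b0 → ∅
  b1 → {b1,b7,b8}
  b2 → {b7}
  b3 → {b7,b8}
  b4 → {b6}
  b5 → {b7}
  b6 → {b1}
  b7 → {b8}
  b8 → ∅
  b9 → ∅

φ for d: defs {b0,b3,b6,b7,b8,b9}
  DF⁺ = {b1,b7,b8}

Answer: ["b1", "b7", "b8"]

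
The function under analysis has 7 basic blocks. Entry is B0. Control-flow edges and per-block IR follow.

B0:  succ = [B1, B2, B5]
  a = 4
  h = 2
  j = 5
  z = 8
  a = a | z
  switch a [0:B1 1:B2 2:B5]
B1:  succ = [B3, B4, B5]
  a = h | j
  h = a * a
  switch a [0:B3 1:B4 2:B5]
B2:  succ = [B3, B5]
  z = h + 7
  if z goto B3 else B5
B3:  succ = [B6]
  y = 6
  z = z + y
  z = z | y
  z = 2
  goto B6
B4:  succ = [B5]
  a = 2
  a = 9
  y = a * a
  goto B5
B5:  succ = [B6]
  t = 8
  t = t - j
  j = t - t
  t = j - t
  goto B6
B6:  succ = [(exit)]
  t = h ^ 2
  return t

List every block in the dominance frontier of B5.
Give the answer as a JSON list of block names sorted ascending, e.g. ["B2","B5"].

Answer: ["B6"]

Analysis:
idom tree: B1←B0 B2←B0 B3←B0 B4←B1 B5←B0 B6←B0
Dom∩ at merges:
  B3: preds {B1,B2}: {B0,B1} ∩ {B0,B2} = {B0}; idom=B0
  B5: preds {B0,B1,B2,B4}: {B0} ∩ {B0,B1} ∩ {B0,B2} ∩ {B0,B1,B4} = {B0}; idom=B0
  B6: preds {B3,B5}: {B0,B3} ∩ {B0,B5} = {B0}; idom=B0

DF derivation:
  join B3 pred B1: B1 stop@B0
  join B3 pred B2: B2 stop@B0
  join B5 pred B0: · stop@B0
  join B5 pred B1: B1 stop@B0
  join B5 pred B2: B2 stop@B0
  join B5 pred B4: B4→B1 stop@B0
  join B6 pred B3: B3 stop@B0
  join B6 pred B5: B5 stop@B0
  B0: DF=∅
  B1: DF={B3,B5}
  B2: DF={B3,B5}
  B3: DF={B6}
  B4: DF={B5}
  B5: DF={B6}
  B6: DF=∅

DF(B5) = ["B6"]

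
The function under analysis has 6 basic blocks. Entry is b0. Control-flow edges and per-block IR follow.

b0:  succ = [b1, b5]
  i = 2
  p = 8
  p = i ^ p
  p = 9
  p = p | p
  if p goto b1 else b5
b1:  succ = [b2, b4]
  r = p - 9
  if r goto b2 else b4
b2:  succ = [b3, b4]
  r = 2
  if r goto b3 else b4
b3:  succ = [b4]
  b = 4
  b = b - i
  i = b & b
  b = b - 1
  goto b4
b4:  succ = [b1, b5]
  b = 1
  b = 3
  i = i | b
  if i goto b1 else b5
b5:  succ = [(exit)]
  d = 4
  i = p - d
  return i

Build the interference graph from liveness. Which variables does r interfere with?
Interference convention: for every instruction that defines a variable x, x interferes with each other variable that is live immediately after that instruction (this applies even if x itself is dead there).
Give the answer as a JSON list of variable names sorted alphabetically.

Answer: ["i", "p"]

Analysis:
Per-block:
  b0: def={i,p} ue=∅
  b1: def={r} ue={p}
  b2: def={r} ue=∅
  b3: def={b,i} ue={i}
  b4: def={b,i} ue={i}
  b5: def={d,i} ue={p}

Liveness:
  b0 li=∅ lo={i,p}
  b1 li={i,p} lo={i,p}
  b2 li={i,p} lo={i,p}
  b3 li={i,p} lo={i,p}
  b4 li={i,p} lo={i,p}
  b5 li={p} lo=∅

Interference:
  b: {i,p}
  d: {p}
  i: {b,p,r}
  p: {b,d,i,r}
  r: {i,p}

N(r) = ["i", "p"]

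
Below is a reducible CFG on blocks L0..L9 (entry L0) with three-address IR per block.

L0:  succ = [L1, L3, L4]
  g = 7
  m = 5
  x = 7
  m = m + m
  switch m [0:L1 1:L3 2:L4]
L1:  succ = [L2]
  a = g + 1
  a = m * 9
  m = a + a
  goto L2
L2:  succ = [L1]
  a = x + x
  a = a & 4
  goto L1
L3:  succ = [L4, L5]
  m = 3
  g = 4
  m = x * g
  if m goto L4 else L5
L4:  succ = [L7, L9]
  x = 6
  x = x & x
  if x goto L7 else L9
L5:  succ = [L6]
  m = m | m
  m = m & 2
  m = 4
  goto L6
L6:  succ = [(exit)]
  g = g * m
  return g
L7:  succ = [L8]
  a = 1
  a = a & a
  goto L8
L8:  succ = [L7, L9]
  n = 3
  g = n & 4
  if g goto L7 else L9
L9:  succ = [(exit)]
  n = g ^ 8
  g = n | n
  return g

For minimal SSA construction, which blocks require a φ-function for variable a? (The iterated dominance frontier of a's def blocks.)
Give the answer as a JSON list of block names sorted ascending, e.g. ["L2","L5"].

Answer: ["L1", "L7", "L9"]

Derivation:
idom tree: L1←L0 L2←L1 L3←L0 L4←L0 L5←L3 L6←L5 L7←L4 L8←L7 L9←L4
Join-block Dom:
  L1: preds {L0,L2}: {L0} ∩ {L0,L1,L2} = {L0}; idom=L0
  L4: preds {L0,L3}: {L0} ∩ {L0,L3} = {L0}; idom=L0
  L7: preds {L4,L8}: {L0,L4} ∩ {L0,L4,L7,L8} = {L0,L4}; idom=L4
  L9: preds {L4,L8}: {L0,L4} ∩ {L0,L4,L7,L8} = {L0,L4}; idom=L4

DF walk-up:
  join L1 pred L0: · stop@L0
  join L1 pred L2: L2→L1 stop@L0
  join L4 pred L0: · stop@L0
  join L4 pred L3: L3 stop@L0
  join L7 pred L4: · stop@L4
  join L7 pred L8: L8→L7 stop@L4
  join L9 pred L4: · stop@L4
  join L9 pred L8: L8→L7 stop@L4
  L0 → ∅
  L1 → {L1}
  L2 → {L1}
  L3 → {L4}
  L4 → ∅
  L5 → ∅
  L6 → ∅
  L7 → {L7,L9}
  L8 → {L7,L9}
  L9 → ∅

φ for a: defs {L1,L2,L7}
  DF⁺ = {L1,L7,L9}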